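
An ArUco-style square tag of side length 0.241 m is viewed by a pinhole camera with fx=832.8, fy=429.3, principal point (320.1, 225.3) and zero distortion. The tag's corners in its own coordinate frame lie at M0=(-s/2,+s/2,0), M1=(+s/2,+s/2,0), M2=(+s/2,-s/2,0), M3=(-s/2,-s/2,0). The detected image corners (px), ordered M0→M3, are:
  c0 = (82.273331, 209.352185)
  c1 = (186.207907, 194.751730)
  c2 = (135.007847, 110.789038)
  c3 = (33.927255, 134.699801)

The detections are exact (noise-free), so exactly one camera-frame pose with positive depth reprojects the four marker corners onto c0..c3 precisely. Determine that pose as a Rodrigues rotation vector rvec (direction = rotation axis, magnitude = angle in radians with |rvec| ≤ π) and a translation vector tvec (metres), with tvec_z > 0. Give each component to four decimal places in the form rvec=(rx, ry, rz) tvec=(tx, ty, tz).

rvec=(0.2224, 0.6070, -0.2326) tvec=(-0.3252, -0.1830, 1.2700)

Intrinsics K: fx=832.8, fy=429.3, cx=320.1, cy=225.3
Marker side s = 0.241 m; corners in marker frame (Z=0):
  M0 = (-0.1205, +0.1205, 0)
  M1 = (+0.1205, +0.1205, 0)
  M2 = (+0.1205, -0.1205, 0)
  M3 = (-0.1205, -0.1205, 0)
Detected image corners:
  c0 = (82.273331, 209.352185) px
  c1 = (186.207907, 194.751730) px
  c2 = (135.007847, 110.789038) px
  c3 = (33.927255, 134.699801) px
Planar DLT: solve 8×8 A·h = b for H (H[2,2]=1):
  H  [+375.02551 +218.03449 +106.83250]
  H  [-154.48593 +345.58161 +163.45001]
  H  [-0.46084 +0.10824 +1.00000]
B = K⁻¹H; ‖b₁‖=0.787393, ‖b₂‖=0.787393; λ = 2/(‖b₁‖+‖b₂‖) = 1.270014, sign → tz>0 ⇒ λ=+1.270014
r₁ = λ·B[:,0] = (+0.79687,-0.14987,-0.58527); r₂ = λ·B[:,1] = (+0.27967,+0.95021,+0.13746)
r₃ = r₁×r₂ = (+0.53553,-0.27322,+0.79910); SVD([r₁ r₂ r₃]) → R = UVᵀ:
  R  [+0.79687 +0.27967 +0.53553]
  R  [-0.14987 +0.95021 -0.27322]
  R  [-0.58527 +0.13746 +0.79910]
t = (-0.32523, -0.18297, +1.27001) m
tr R = 2.546177; θ = arccos((tr R − 1)/2) = 0.687100 rad = 39.368°
axis k = ((R−Rᵀ)₃₂, (R−Rᵀ)₁₃, (R−Rᵀ)₂₁) / (2 sinθ) = (+0.323727, +0.883492, -0.338589)
rvec = θ·k = (+0.222433, +0.607048, -0.232645)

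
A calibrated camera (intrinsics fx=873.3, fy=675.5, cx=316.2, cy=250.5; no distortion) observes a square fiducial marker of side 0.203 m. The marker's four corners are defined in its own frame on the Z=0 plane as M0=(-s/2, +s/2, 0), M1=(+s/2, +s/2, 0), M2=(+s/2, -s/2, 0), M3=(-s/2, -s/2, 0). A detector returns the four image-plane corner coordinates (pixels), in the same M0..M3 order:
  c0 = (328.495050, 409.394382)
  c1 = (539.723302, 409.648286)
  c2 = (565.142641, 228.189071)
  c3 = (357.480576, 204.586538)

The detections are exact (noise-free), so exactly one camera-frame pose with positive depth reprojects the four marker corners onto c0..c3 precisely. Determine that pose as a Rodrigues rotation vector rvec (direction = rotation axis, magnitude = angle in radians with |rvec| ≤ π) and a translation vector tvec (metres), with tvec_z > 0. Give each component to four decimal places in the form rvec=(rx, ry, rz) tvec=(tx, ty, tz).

Intrinsics K: fx=873.3, fy=675.5, cx=316.2, cy=250.5
Marker side s = 0.203 m; corners in marker frame (Z=0):
  M0 = (-0.1015, +0.1015, 0)
  M1 = (+0.1015, +0.1015, 0)
  M2 = (+0.1015, -0.1015, 0)
  M3 = (-0.1015, -0.1015, 0)
Detected image corners:
  c0 = (328.495050, 409.394382) px
  c1 = (539.723302, 409.648286) px
  c2 = (565.142641, 228.189071) px
  c3 = (357.480576, 204.586538) px
Planar DLT: solve 8×8 A·h = b for H (H[2,2]=1):
  H  [+1298.55031 -136.37054 +454.05374]
  H  [+245.29825 +945.89119 +313.25184]
  H  [+0.59594 -0.00648 +1.00000]
B = K⁻¹H; ‖b₁‖=1.411108, ‖b₂‖=1.411108; λ = 2/(‖b₁‖+‖b₂‖) = 0.708663, sign → tz>0 ⇒ λ=+0.708663
r₁ = λ·B[:,0] = (+0.90083,+0.10073,+0.42232); r₂ = λ·B[:,1] = (-0.10900,+0.99403,-0.00459)
r₃ = r₁×r₂ = (-0.42026,-0.04190,+0.90644); SVD([r₁ r₂ r₃]) → R = UVᵀ:
  R  [+0.90083 -0.10900 -0.42026]
  R  [+0.10073 +0.99403 -0.04190]
  R  [+0.42232 -0.00459 +0.90644]
t = (+0.11187, +0.06583, +0.70866) m
tr R = 2.801301; θ = arccos((tr R − 1)/2) = 0.449532 rad = 25.756°
axis k = ((R−Rᵀ)₃₂, (R−Rᵀ)₁₃, (R−Rᵀ)₂₁) / (2 sinθ) = (+0.042928, -0.969495, +0.241322)
rvec = θ·k = (+0.019297, -0.435819, +0.108482)

rvec=(0.0193, -0.4358, 0.1085) tvec=(0.1119, 0.0658, 0.7087)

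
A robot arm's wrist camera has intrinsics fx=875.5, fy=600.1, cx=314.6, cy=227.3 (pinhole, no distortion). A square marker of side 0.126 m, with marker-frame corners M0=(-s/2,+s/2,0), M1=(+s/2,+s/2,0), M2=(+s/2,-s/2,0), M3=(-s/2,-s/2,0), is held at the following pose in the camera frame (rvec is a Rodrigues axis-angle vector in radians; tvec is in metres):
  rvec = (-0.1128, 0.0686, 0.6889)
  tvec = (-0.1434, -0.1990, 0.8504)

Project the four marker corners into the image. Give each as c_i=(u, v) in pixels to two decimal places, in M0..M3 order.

Intrinsics K: fx=875.5, fy=600.1, cx=314.6, cy=227.3
Marker side s = 0.126 m; corners in marker frame (Z=0):
  M0 = (-0.0630, +0.0630, 0)
  M1 = (+0.0630, +0.0630, 0)
  M2 = (+0.0630, -0.0630, 0)
  M3 = (-0.0630, -0.0630, 0)
rvec = (-0.1128, 0.0686, 0.6889), |rvec| = θ = 0.70144 rad = 40.189°
Rodrigues: sinθ=0.64532, 1−cosθ=0.23608; R = I + sinθ·[k]× + (1−cosθ)·[k]×²:
    [+0.77002 -0.63750 +0.02582]
    [+0.63007 +0.76617 +0.12645]
    [-0.10040 -0.08110 +0.99164]
t = (-0.1434, -0.1990, 0.8504) m
M0: Pc = R·M0+t = (-0.23207, -0.19043, +0.85162); u = 875.5·(-0.23207)/0.85162 + 314.6 = 76.0178, v = 600.1·(-0.19043)/0.85162 + 227.3 = 93.1148
M1: Pc = R·M1+t = (-0.13505, -0.11104, +0.83897); u = 875.5·(-0.13505)/0.83897 + 314.6 = 173.6681, v = 600.1·(-0.11104)/0.83897 + 227.3 = 147.8771
M2: Pc = R·M2+t = (-0.05473, -0.20757, +0.84918); u = 875.5·(-0.05473)/0.84918 + 314.6 = 258.1776, v = 600.1·(-0.20757)/0.84918 + 227.3 = 80.6115
M3: Pc = R·M3+t = (-0.15175, -0.28696, +0.86183); u = 875.5·(-0.15175)/0.86183 + 314.6 = 160.4446, v = 600.1·(-0.28696)/0.86183 + 227.3 = 27.4858

c0=(76.02, 93.11) c1=(173.67, 147.88) c2=(258.18, 80.61) c3=(160.44, 27.49)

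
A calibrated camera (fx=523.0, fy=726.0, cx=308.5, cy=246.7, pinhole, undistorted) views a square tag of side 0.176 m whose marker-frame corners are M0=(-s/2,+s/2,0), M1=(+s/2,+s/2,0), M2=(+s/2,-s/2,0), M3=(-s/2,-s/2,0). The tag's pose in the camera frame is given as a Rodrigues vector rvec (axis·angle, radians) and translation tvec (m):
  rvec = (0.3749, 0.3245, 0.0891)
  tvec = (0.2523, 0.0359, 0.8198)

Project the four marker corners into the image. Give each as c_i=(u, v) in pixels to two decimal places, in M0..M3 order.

c0=(407.85, 333.26) c1=(519.25, 361.09) c2=(540.58, 215.27) c3=(418.81, 194.49)

Intrinsics K: fx=523.0, fy=726.0, cx=308.5, cy=246.7
Marker side s = 0.176 m; corners in marker frame (Z=0):
  M0 = (-0.0880, +0.0880, 0)
  M1 = (+0.0880, +0.0880, 0)
  M2 = (+0.0880, -0.0880, 0)
  M3 = (-0.0880, -0.0880, 0)
rvec = (0.3749, 0.3245, 0.0891), |rvec| = θ = 0.50377 rad = 28.864°
Rodrigues: sinθ=0.48273, 1−cosθ=0.12423; R = I + sinθ·[k]× + (1−cosθ)·[k]×²:
    [+0.94457 -0.02583 +0.32730]
    [+0.14493 +0.92731 -0.34509]
    [-0.29460 +0.37340 +0.87965]
t = (0.2523, 0.0359, 0.8198) m
M0: Pc = R·M0+t = (+0.16691, +0.10475, +0.87858); u = 523.0·(+0.16691)/0.87858 + 308.5 = 407.8548, v = 726.0·(+0.10475)/0.87858 + 246.7 = 333.2578
M1: Pc = R·M1+t = (+0.33315, +0.13026, +0.82673); u = 523.0·(+0.33315)/0.82673 + 308.5 = 519.2533, v = 726.0·(+0.13026)/0.82673 + 246.7 = 361.0860
M2: Pc = R·M2+t = (+0.33769, -0.03295, +0.76102); u = 523.0·(+0.33769)/0.76102 + 308.5 = 540.5768, v = 726.0·(-0.03295)/0.76102 + 246.7 = 215.2665
M3: Pc = R·M3+t = (+0.17145, -0.05846, +0.81287); u = 523.0·(+0.17145)/0.81287 + 308.5 = 418.8119, v = 726.0·(-0.05846)/0.81287 + 246.7 = 194.4896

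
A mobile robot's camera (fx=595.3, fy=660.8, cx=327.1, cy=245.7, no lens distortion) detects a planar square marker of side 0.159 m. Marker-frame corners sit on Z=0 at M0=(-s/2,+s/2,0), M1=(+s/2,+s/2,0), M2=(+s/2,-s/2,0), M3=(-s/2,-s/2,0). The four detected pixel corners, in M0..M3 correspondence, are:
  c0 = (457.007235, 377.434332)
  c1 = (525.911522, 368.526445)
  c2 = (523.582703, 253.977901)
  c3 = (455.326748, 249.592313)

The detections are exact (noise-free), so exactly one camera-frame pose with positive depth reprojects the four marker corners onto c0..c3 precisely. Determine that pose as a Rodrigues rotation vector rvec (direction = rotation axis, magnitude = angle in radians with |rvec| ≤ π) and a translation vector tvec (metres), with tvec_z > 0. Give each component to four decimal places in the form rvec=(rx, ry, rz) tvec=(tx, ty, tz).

rvec=(-0.0670, -0.6467, 0.0229) tvec=(0.2425, 0.0876, 0.8735)

Intrinsics K: fx=595.3, fy=660.8, cx=327.1, cy=245.7
Marker side s = 0.159 m; corners in marker frame (Z=0):
  M0 = (-0.0795, +0.0795, 0)
  M1 = (+0.0795, +0.0795, 0)
  M2 = (+0.0795, -0.0795, 0)
  M3 = (-0.0795, -0.0795, 0)
Detected image corners:
  c0 = (457.007235, 377.434332) px
  c1 = (525.911522, 368.526445) px
  c2 = (523.582703, 253.977901) px
  c3 = (455.326748, 249.592313) px
Planar DLT: solve 8×8 A·h = b for H (H[2,2]=1):
  H  [+768.92303 -26.31034 +492.32724]
  H  [+201.07735 +735.08786 +311.93751]
  H  [+0.68837 -0.07958 +1.00000]
B = K⁻¹H; ‖b₁‖=1.144779, ‖b₂‖=1.144779; λ = 2/(‖b₁‖+‖b₂‖) = 0.873531, sign → tz>0 ⇒ λ=+0.873531
r₁ = λ·B[:,0] = (+0.79790,+0.04223,+0.60131); r₂ = λ·B[:,1] = (-0.00041,+0.99758,-0.06951)
r₃ = r₁×r₂ = (-0.60279,+0.05522,+0.79599); SVD([r₁ r₂ r₃]) → R = UVᵀ:
  R  [+0.79790 -0.00041 -0.60279]
  R  [+0.04223 +0.99758 +0.05522]
  R  [+0.60131 -0.06951 +0.79599]
t = (+0.24245, +0.08756, +0.87353) m
tr R = 2.591467; θ = arccos((tr R − 1)/2) = 0.650579 rad = 37.275°
axis k = ((R−Rᵀ)₃₂, (R−Rᵀ)₁₃, (R−Rᵀ)₂₁) / (2 sinθ) = (-0.102974, -0.994061, +0.035203)
rvec = θ·k = (-0.066993, -0.646715, +0.022902)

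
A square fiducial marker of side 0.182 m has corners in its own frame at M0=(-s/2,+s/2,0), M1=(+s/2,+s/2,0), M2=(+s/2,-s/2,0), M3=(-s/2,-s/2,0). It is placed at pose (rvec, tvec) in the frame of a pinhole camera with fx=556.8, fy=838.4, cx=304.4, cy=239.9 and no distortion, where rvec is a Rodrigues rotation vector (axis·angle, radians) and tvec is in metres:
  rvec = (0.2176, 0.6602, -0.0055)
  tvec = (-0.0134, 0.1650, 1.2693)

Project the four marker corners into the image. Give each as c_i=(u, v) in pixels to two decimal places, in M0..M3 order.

Intrinsics K: fx=556.8, fy=838.4, cx=304.4, cy=239.9
Marker side s = 0.182 m; corners in marker frame (Z=0):
  M0 = (-0.0910, +0.0910, 0)
  M1 = (+0.0910, +0.0910, 0)
  M2 = (+0.0910, -0.0910, 0)
  M3 = (-0.0910, -0.0910, 0)
rvec = (0.2176, 0.6602, -0.0055), |rvec| = θ = 0.69516 rad = 39.830°
Rodrigues: sinθ=0.64051, 1−cosθ=0.23205; R = I + sinθ·[k]× + (1−cosθ)·[k]×²:
    [+0.79069 +0.07405 +0.60772]
    [+0.06392 +0.97725 -0.20224]
    [-0.60887 +0.19875 +0.76797]
t = (-0.0134, 0.1650, 1.2693) m
M0: Pc = R·M0+t = (-0.07861, +0.24811, +1.34279); u = 556.8·(-0.07861)/1.34279 + 304.4 = 271.8020, v = 838.4·(+0.24811)/1.34279 + 239.9 = 394.8145
M1: Pc = R·M1+t = (+0.06529, +0.25975, +1.23198); u = 556.8·(+0.06529)/1.23198 + 304.4 = 333.9088, v = 838.4·(+0.25975)/1.23198 + 239.9 = 416.6652
M2: Pc = R·M2+t = (+0.05181, +0.08189, +1.19581); u = 556.8·(+0.05181)/1.19581 + 304.4 = 328.5261, v = 838.4·(+0.08189)/1.19581 + 239.9 = 297.3121
M3: Pc = R·M3+t = (-0.09209, +0.07025, +1.30662); u = 556.8·(-0.09209)/1.30662 + 304.4 = 265.1564, v = 838.4·(+0.07025)/1.30662 + 239.9 = 284.9789

c0=(271.80, 394.81) c1=(333.91, 416.67) c2=(328.53, 297.31) c3=(265.16, 284.98)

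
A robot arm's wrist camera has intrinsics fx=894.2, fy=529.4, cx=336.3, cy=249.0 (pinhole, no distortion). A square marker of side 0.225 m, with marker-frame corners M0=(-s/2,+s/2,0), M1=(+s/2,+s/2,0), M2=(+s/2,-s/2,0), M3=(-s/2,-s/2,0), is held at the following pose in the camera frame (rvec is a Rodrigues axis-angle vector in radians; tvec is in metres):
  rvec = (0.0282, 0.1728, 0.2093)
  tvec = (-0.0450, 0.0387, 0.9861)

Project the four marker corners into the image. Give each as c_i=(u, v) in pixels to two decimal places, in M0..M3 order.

c0=(180.18, 314.61) c1=(373.45, 342.77) c2=(416.57, 222.71) c3=(219.68, 198.79)

Intrinsics K: fx=894.2, fy=529.4, cx=336.3, cy=249.0
Marker side s = 0.225 m; corners in marker frame (Z=0):
  M0 = (-0.1125, +0.1125, 0)
  M1 = (+0.1125, +0.1125, 0)
  M2 = (+0.1125, -0.1125, 0)
  M3 = (-0.1125, -0.1125, 0)
rvec = (0.0282, 0.1728, 0.2093), |rvec| = θ = 0.27288 rad = 15.635°
Rodrigues: sinθ=0.26950, 1−cosθ=0.03700; R = I + sinθ·[k]× + (1−cosθ)·[k]×²:
    [+0.96339 -0.20429 +0.17360]
    [+0.20913 +0.97784 -0.00988]
    [-0.16773 +0.04582 +0.98477]
t = (-0.0450, 0.0387, 0.9861) m
M0: Pc = R·M0+t = (-0.17636, +0.12518, +1.01012); u = 894.2·(-0.17636)/1.01012 + 336.3 = 180.1755, v = 529.4·(+0.12518)/1.01012 + 249.0 = 314.6056
M1: Pc = R·M1+t = (+0.04040, +0.17223, +0.97239); u = 894.2·(+0.04040)/0.97239 + 336.3 = 373.4509, v = 529.4·(+0.17223)/0.97239 + 249.0 = 342.7702
M2: Pc = R·M2+t = (+0.08636, -0.04778, +0.96208); u = 894.2·(+0.08636)/0.96208 + 336.3 = 416.5715, v = 529.4·(-0.04778)/0.96208 + 249.0 = 222.7086
M3: Pc = R·M3+t = (-0.13040, -0.09483, +0.99981); u = 894.2·(-0.13040)/0.99981 + 336.3 = 219.6754, v = 529.4·(-0.09483)/0.99981 + 249.0 = 198.7855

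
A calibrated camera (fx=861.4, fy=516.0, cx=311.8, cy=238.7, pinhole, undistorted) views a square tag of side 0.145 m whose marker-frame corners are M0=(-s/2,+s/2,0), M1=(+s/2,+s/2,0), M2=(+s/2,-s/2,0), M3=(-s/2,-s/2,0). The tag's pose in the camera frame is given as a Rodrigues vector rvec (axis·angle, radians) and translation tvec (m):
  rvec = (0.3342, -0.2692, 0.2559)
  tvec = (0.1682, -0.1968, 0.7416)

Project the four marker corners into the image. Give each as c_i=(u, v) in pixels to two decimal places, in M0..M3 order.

Intrinsics K: fx=861.4, fy=516.0, cx=311.8, cy=238.7
Marker side s = 0.145 m; corners in marker frame (Z=0):
  M0 = (-0.0725, +0.0725, 0)
  M1 = (+0.0725, +0.0725, 0)
  M2 = (+0.0725, -0.0725, 0)
  M3 = (-0.0725, -0.0725, 0)
rvec = (0.3342, -0.2692, 0.2559), |rvec| = θ = 0.49964 rad = 28.627°
Rodrigues: sinθ=0.47911, 1−cosθ=0.12225; R = I + sinθ·[k]× + (1−cosθ)·[k]×²:
    [+0.93245 -0.28944 -0.21626]
    [+0.20133 +0.91324 -0.35420]
    [+0.30002 +0.28673 +0.90982]
t = (0.1682, -0.1968, 0.7416) m
M0: Pc = R·M0+t = (+0.07961, -0.14519, +0.74064); u = 861.4·(+0.07961)/0.74064 + 311.8 = 404.3944, v = 516.0·(-0.14519)/0.74064 + 238.7 = 137.5489
M1: Pc = R·M1+t = (+0.21482, -0.11599, +0.78414); u = 861.4·(+0.21482)/0.78414 + 311.8 = 547.7838, v = 516.0·(-0.11599)/0.78414 + 238.7 = 162.3708
M2: Pc = R·M2+t = (+0.25679, -0.24841, +0.74256); u = 861.4·(+0.25679)/0.74256 + 311.8 = 609.6819, v = 516.0·(-0.24841)/0.74256 + 238.7 = 66.0798
M3: Pc = R·M3+t = (+0.12158, -0.27761, +0.69906); u = 861.4·(+0.12158)/0.69906 + 311.8 = 461.6165, v = 516.0·(-0.27761)/0.69906 + 238.7 = 33.7895

c0=(404.39, 137.55) c1=(547.78, 162.37) c2=(609.68, 66.08) c3=(461.62, 33.79)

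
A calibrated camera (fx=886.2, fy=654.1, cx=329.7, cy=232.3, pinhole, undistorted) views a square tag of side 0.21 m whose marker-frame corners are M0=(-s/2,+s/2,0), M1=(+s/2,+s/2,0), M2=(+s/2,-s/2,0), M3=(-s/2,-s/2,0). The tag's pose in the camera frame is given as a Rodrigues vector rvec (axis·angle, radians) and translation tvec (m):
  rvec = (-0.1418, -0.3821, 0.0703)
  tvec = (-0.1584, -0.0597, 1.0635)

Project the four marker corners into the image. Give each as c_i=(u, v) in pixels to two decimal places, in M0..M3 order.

Intrinsics K: fx=886.2, fy=654.1, cx=329.7, cy=232.3
Marker side s = 0.21 m; corners in marker frame (Z=0):
  M0 = (-0.1050, +0.1050, 0)
  M1 = (+0.1050, +0.1050, 0)
  M2 = (+0.1050, -0.1050, 0)
  M3 = (-0.1050, -0.1050, 0)
rvec = (-0.1418, -0.3821, 0.0703), |rvec| = θ = 0.41358 rad = 23.696°
Rodrigues: sinθ=0.40189, 1−cosθ=0.08431; R = I + sinθ·[k]× + (1−cosθ)·[k]×²:
    [+0.92560 -0.04161 -0.37621]
    [+0.09502 +0.98765 +0.12455]
    [+0.36639 -0.15103 +0.91812]
t = (-0.1584, -0.0597, 1.0635) m
M0: Pc = R·M0+t = (-0.25996, +0.03403, +1.00917); u = 886.2·(-0.25996)/1.00917 + 329.7 = 101.4201, v = 654.1·(+0.03403)/1.00917 + 232.3 = 254.3544
M1: Pc = R·M1+t = (-0.06558, +0.05398, +1.08611); u = 886.2·(-0.06558)/1.08611 + 329.7 = 276.1901, v = 654.1·(+0.05398)/1.08611 + 232.3 = 264.8093
M2: Pc = R·M2+t = (-0.05684, -0.15343, +1.11783); u = 886.2·(-0.05684)/1.11783 + 329.7 = 284.6352, v = 654.1·(-0.15343)/1.11783 + 232.3 = 142.5222
M3: Pc = R·M3+t = (-0.25122, -0.17338, +1.04089); u = 886.2·(-0.25122)/1.04089 + 329.7 = 115.8148, v = 654.1·(-0.17338)/1.04089 + 232.3 = 123.3466

c0=(101.42, 254.35) c1=(276.19, 264.81) c2=(284.64, 142.52) c3=(115.81, 123.35)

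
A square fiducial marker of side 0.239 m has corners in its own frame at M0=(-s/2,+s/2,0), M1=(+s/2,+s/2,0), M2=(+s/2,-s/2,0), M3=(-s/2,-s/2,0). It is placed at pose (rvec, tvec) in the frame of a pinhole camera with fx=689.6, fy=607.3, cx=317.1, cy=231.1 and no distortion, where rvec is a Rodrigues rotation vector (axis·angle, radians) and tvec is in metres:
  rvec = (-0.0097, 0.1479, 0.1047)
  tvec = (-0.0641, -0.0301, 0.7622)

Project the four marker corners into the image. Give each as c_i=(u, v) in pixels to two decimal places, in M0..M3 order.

c0=(145.35, 290.60) c1=(355.01, 313.59) c2=(378.18, 119.73) c3=(167.60, 105.53)

Intrinsics K: fx=689.6, fy=607.3, cx=317.1, cy=231.1
Marker side s = 0.239 m; corners in marker frame (Z=0):
  M0 = (-0.1195, +0.1195, 0)
  M1 = (+0.1195, +0.1195, 0)
  M2 = (+0.1195, -0.1195, 0)
  M3 = (-0.1195, -0.1195, 0)
rvec = (-0.0097, 0.1479, 0.1047), |rvec| = θ = 0.18147 rad = 10.397°
Rodrigues: sinθ=0.18047, 1−cosθ=0.01642; R = I + sinθ·[k]× + (1−cosθ)·[k]×²:
    [+0.98363 -0.10484 +0.14658]
    [+0.10341 +0.99449 +0.01737]
    [-0.14760 -0.00193 +0.98905]
t = (-0.0641, -0.0301, 0.7622) m
M0: Pc = R·M0+t = (-0.19417, +0.07638, +0.77961); u = 689.6·(-0.19417)/0.77961 + 317.1 = 145.3457, v = 607.3·(+0.07638)/0.77961 + 231.1 = 290.6014
M1: Pc = R·M1+t = (+0.04091, +0.10110, +0.74433); u = 689.6·(+0.04091)/0.74433 + 317.1 = 355.0063, v = 607.3·(+0.10110)/0.74433 + 231.1 = 313.5864
M2: Pc = R·M2+t = (+0.06597, -0.13658, +0.74479); u = 689.6·(+0.06597)/0.74479 + 317.1 = 378.1832, v = 607.3·(-0.13658)/0.74479 + 231.1 = 119.7304
M3: Pc = R·M3+t = (-0.16911, -0.16130, +0.78007); u = 689.6·(-0.16911)/0.78007 + 317.1 = 167.5982, v = 607.3·(-0.16130)/0.78007 + 231.1 = 105.5253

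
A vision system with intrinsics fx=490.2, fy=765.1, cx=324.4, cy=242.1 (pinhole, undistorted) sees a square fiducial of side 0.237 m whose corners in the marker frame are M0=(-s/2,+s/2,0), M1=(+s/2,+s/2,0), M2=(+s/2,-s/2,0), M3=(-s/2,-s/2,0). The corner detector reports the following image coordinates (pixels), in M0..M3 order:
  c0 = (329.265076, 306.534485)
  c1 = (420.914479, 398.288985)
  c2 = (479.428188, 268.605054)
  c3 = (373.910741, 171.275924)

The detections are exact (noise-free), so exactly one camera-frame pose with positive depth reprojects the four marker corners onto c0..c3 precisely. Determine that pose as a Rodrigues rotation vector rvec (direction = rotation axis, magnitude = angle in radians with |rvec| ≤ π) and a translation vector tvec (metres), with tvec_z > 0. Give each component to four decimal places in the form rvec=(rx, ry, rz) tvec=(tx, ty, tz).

Intrinsics K: fx=490.2, fy=765.1, cx=324.4, cy=242.1
Marker side s = 0.237 m; corners in marker frame (Z=0):
  M0 = (-0.1185, +0.1185, 0)
  M1 = (+0.1185, +0.1185, 0)
  M2 = (+0.1185, -0.1185, 0)
  M3 = (-0.1185, -0.1185, 0)
Detected image corners:
  c0 = (329.265076, 306.534485) px
  c1 = (420.914479, 398.288985) px
  c2 = (479.428188, 268.605054) px
  c3 = (373.910741, 171.275924) px
Planar DLT: solve 8×8 A·h = b for H (H[2,2]=1):
  H  [+342.41227 -16.64562 +398.30567]
  H  [+346.94481 +702.23764 +289.09565]
  H  [-0.17915 +0.49982 +1.00000]
B = K⁻¹H; ‖b₁‖=0.979776, ‖b₂‖=0.979776; λ = 2/(‖b₁‖+‖b₂‖) = 1.020642, sign → tz>0 ⇒ λ=+1.020642
r₁ = λ·B[:,0] = (+0.83394,+0.52068,-0.18285); r₂ = λ·B[:,1] = (-0.37225,+0.77536,+0.51014)
r₃ = r₁×r₂ = (+0.40740,-0.35736,+0.84043); SVD([r₁ r₂ r₃]) → R = UVᵀ:
  R  [+0.83394 -0.37225 +0.40740]
  R  [+0.52068 +0.77536 -0.35736]
  R  [-0.18285 +0.51014 +0.84043]
t = (+0.15388, +0.06269, +1.02064) m
tr R = 2.449729; θ = arccos((tr R − 1)/2) = 0.759959 rad = 43.542°
axis k = ((R−Rᵀ)₃₂, (R−Rᵀ)₁₃, (R−Rᵀ)₂₁) / (2 sinθ) = (+0.629635, +0.428404, +0.648097)
rvec = θ·k = (+0.478497, +0.325569, +0.492527)

rvec=(0.4785, 0.3256, 0.4925) tvec=(0.1539, 0.0627, 1.0206)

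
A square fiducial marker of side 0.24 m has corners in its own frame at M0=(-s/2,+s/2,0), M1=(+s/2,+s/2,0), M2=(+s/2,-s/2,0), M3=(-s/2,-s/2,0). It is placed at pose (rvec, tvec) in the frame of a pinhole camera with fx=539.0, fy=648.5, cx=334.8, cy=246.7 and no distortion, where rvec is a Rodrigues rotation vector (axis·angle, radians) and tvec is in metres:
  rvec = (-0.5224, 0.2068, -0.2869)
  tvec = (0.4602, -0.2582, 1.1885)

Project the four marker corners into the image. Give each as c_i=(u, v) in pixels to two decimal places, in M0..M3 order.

c0=(511.19, 178.29) c1=(625.09, 131.65) c2=(573.34, 38.91) c3=(471.80, 83.11)

Intrinsics K: fx=539.0, fy=648.5, cx=334.8, cy=246.7
Marker side s = 0.24 m; corners in marker frame (Z=0):
  M0 = (-0.1200, +0.1200, 0)
  M1 = (+0.1200, +0.1200, 0)
  M2 = (+0.1200, -0.1200, 0)
  M3 = (-0.1200, -0.1200, 0)
rvec = (-0.5224, 0.2068, -0.2869), |rvec| = θ = 0.63086 rad = 36.145°
Rodrigues: sinθ=0.58984, 1−cosθ=0.19248; R = I + sinθ·[k]× + (1−cosθ)·[k]×²:
    [+0.93951 +0.21600 +0.26584]
    [-0.32049 +0.82821 +0.45974]
    [-0.12087 -0.51713 +0.84733]
t = (0.4602, -0.2582, 1.1885) m
M0: Pc = R·M0+t = (+0.37338, -0.12036, +1.14095); u = 539.0·(+0.37338)/1.14095 + 334.8 = 511.1892, v = 648.5·(-0.12036)/1.14095 + 246.7 = 178.2912
M1: Pc = R·M1+t = (+0.59886, -0.19727, +1.11194); u = 539.0·(+0.59886)/1.11194 + 334.8 = 625.0905, v = 648.5·(-0.19727)/1.11194 + 246.7 = 131.6466
M2: Pc = R·M2+t = (+0.54702, -0.39604, +1.23605); u = 539.0·(+0.54702)/1.23605 + 334.8 = 573.3375, v = 648.5·(-0.39604)/1.23605 + 246.7 = 38.9137
M3: Pc = R·M3+t = (+0.32154, -0.31913, +1.26506); u = 539.0·(+0.32154)/1.26506 + 334.8 = 471.7973, v = 648.5·(-0.31913)/1.26506 + 246.7 = 83.1085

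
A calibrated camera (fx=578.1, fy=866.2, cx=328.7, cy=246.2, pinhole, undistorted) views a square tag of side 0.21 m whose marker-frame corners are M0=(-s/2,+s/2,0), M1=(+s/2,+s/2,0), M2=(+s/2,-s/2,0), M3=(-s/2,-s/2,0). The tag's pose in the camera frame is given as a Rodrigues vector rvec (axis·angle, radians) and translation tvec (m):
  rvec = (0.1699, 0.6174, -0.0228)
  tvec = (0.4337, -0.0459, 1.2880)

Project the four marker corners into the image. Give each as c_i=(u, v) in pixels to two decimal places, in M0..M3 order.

Intrinsics K: fx=578.1, fy=866.2, cx=328.7, cy=246.2
Marker side s = 0.21 m; corners in marker frame (Z=0):
  M0 = (-0.1050, +0.1050, 0)
  M1 = (+0.1050, +0.1050, 0)
  M2 = (+0.1050, -0.1050, 0)
  M3 = (-0.1050, -0.1050, 0)
rvec = (0.1699, 0.6174, -0.0228), |rvec| = θ = 0.64076 rad = 36.713°
Rodrigues: sinθ=0.59780, 1−cosθ=0.19836; R = I + sinθ·[k]× + (1−cosθ)·[k]×²:
    [+0.81559 +0.07195 +0.57414]
    [+0.02941 +0.98580 -0.16531]
    [-0.57788 +0.15171 +0.80190]
t = (0.4337, -0.0459, 1.2880) m
M0: Pc = R·M0+t = (+0.35562, +0.05452, +1.36461); u = 578.1·(+0.35562)/1.36461 + 328.7 = 479.3533, v = 866.2·(+0.05452)/1.36461 + 246.2 = 280.8082
M1: Pc = R·M1+t = (+0.52689, +0.06070, +1.24325); u = 578.1·(+0.52689)/1.24325 + 328.7 = 573.6995, v = 866.2·(+0.06070)/1.24325 + 246.2 = 288.4889
M2: Pc = R·M2+t = (+0.51178, -0.14632, +1.21139); u = 578.1·(+0.51178)/1.21139 + 328.7 = 572.9323, v = 866.2·(-0.14632)/1.21139 + 246.2 = 141.5735
M3: Pc = R·M3+t = (+0.34051, -0.15250, +1.33275); u = 578.1·(+0.34051)/1.33275 + 328.7 = 476.4007, v = 866.2·(-0.15250)/1.33275 + 246.2 = 147.0868

c0=(479.35, 280.81) c1=(573.70, 288.49) c2=(572.93, 141.57) c3=(476.40, 147.09)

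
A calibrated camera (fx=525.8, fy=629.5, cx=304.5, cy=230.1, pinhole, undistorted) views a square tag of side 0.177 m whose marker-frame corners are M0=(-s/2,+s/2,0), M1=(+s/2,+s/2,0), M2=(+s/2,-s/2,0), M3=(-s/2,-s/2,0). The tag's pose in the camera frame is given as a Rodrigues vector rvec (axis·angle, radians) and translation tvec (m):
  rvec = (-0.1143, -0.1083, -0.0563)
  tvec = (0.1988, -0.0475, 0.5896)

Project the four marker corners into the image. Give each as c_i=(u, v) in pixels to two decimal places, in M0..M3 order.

Intrinsics K: fx=525.8, fy=629.5, cx=304.5, cy=230.1
Marker side s = 0.177 m; corners in marker frame (Z=0):
  M0 = (-0.0885, +0.0885, 0)
  M1 = (+0.0885, +0.0885, 0)
  M2 = (+0.0885, -0.0885, 0)
  M3 = (-0.0885, -0.0885, 0)
rvec = (-0.1143, -0.1083, -0.0563), |rvec| = θ = 0.16722 rad = 9.581°
Rodrigues: sinθ=0.16644, 1−cosθ=0.01395; R = I + sinθ·[k]× + (1−cosθ)·[k]×²:
    [+0.99257 +0.06221 -0.10459]
    [-0.04986 +0.99190 +0.11681]
    [+0.11101 -0.11073 +0.98763]
t = (0.1988, -0.0475, 0.5896) m
M0: Pc = R·M0+t = (+0.11646, +0.04470, +0.56998); u = 525.8·(+0.11646)/0.56998 + 304.5 = 411.9369, v = 629.5·(+0.04470)/0.56998 + 230.1 = 279.4639
M1: Pc = R·M1+t = (+0.29215, +0.03587, +0.58962); u = 525.8·(+0.29215)/0.58962 + 304.5 = 565.0241, v = 629.5·(+0.03587)/0.58962 + 230.1 = 268.3963
M2: Pc = R·M2+t = (+0.28114, -0.13970, +0.60922); u = 525.8·(+0.28114)/0.60922 + 304.5 = 547.1393, v = 629.5·(-0.13970)/0.60922 + 230.1 = 85.7543
M3: Pc = R·M3+t = (+0.10545, -0.13087, +0.58958); u = 525.8·(+0.10545)/0.58958 + 304.5 = 398.5450, v = 629.5·(-0.13087)/0.58958 + 230.1 = 90.3673

c0=(411.94, 279.46) c1=(565.02, 268.40) c2=(547.14, 85.75) c3=(398.54, 90.37)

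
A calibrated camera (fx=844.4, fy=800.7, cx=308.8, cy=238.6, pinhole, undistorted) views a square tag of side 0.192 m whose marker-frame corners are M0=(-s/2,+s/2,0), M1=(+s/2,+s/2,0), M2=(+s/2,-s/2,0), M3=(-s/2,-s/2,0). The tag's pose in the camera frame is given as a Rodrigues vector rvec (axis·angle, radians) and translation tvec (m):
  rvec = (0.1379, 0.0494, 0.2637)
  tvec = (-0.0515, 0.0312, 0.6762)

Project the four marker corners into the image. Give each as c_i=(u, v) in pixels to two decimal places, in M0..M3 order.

c0=(103.21, 351.54) c1=(329.04, 411.39) c2=(392.88, 195.72) c3=(157.22, 135.32)

Intrinsics K: fx=844.4, fy=800.7, cx=308.8, cy=238.6
Marker side s = 0.192 m; corners in marker frame (Z=0):
  M0 = (-0.0960, +0.0960, 0)
  M1 = (+0.0960, +0.0960, 0)
  M2 = (+0.0960, -0.0960, 0)
  M3 = (-0.0960, -0.0960, 0)
rvec = (0.1379, 0.0494, 0.2637), |rvec| = θ = 0.30165 rad = 17.283°
Rodrigues: sinθ=0.29710, 1−cosθ=0.04515; R = I + sinθ·[k]× + (1−cosθ)·[k]×²:
    [+0.96428 -0.25634 +0.06670]
    [+0.26310 +0.95606 -0.12935]
    [-0.03061 +0.14228 +0.98935]
t = (-0.0515, 0.0312, 0.6762) m
M0: Pc = R·M0+t = (-0.16868, +0.09772, +0.69280); u = 844.4·(-0.16868)/0.69280 + 308.8 = 103.2088, v = 800.7·(+0.09772)/0.69280 + 238.6 = 351.5444
M1: Pc = R·M1+t = (+0.01646, +0.14824, +0.68692); u = 844.4·(+0.01646)/0.68692 + 308.8 = 329.0368, v = 800.7·(+0.14824)/0.68692 + 238.6 = 411.3929
M2: Pc = R·M2+t = (+0.06568, -0.03532, +0.65960); u = 844.4·(+0.06568)/0.65960 + 308.8 = 392.8808, v = 800.7·(-0.03532)/0.65960 + 238.6 = 195.7197
M3: Pc = R·M3+t = (-0.11946, -0.08584, +0.66548); u = 844.4·(-0.11946)/0.66548 + 308.8 = 157.2186, v = 800.7·(-0.08584)/0.66548 + 238.6 = 135.3191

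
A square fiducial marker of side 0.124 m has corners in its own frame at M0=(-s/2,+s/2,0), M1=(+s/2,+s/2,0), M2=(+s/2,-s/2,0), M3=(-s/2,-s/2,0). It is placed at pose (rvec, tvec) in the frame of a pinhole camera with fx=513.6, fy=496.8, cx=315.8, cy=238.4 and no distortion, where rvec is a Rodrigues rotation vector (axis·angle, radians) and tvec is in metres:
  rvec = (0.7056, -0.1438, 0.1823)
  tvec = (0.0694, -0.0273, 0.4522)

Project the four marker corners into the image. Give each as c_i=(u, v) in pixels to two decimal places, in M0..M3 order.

c0=(311.19, 250.52) c1=(434.72, 264.33) c2=(488.70, 160.92) c3=(344.33, 138.27)

Intrinsics K: fx=513.6, fy=496.8, cx=315.8, cy=238.4
Marker side s = 0.124 m; corners in marker frame (Z=0):
  M0 = (-0.0620, +0.0620, 0)
  M1 = (+0.0620, +0.0620, 0)
  M2 = (+0.0620, -0.0620, 0)
  M3 = (-0.0620, -0.0620, 0)
rvec = (0.7056, -0.1438, 0.1823), |rvec| = θ = 0.74282 rad = 42.561°
Rodrigues: sinθ=0.67637, 1−cosθ=0.26344; R = I + sinθ·[k]× + (1−cosθ)·[k]×²:
    [+0.97426 -0.21443 -0.06952]
    [+0.11755 +0.74644 -0.65499]
    [+0.19235 +0.62996 +0.75243]
t = (0.0694, -0.0273, 0.4522) m
M0: Pc = R·M0+t = (-0.00430, +0.01169, +0.47933); u = 513.6·(-0.00430)/0.47933 + 315.8 = 311.1936, v = 496.8·(+0.01169)/0.47933 + 238.4 = 250.5170
M1: Pc = R·M1+t = (+0.11651, +0.02627, +0.50318); u = 513.6·(+0.11651)/0.50318 + 315.8 = 434.7212, v = 496.8·(+0.02627)/0.50318 + 238.4 = 264.3339
M2: Pc = R·M2+t = (+0.14310, -0.06629, +0.42507); u = 513.6·(+0.14310)/0.42507 + 315.8 = 488.7034, v = 496.8·(-0.06629)/0.42507 + 238.4 = 160.9221
M3: Pc = R·M3+t = (+0.02229, -0.08087, +0.40122); u = 513.6·(+0.02229)/0.40122 + 315.8 = 344.3345, v = 496.8·(-0.08087)/0.40122 + 238.4 = 138.2677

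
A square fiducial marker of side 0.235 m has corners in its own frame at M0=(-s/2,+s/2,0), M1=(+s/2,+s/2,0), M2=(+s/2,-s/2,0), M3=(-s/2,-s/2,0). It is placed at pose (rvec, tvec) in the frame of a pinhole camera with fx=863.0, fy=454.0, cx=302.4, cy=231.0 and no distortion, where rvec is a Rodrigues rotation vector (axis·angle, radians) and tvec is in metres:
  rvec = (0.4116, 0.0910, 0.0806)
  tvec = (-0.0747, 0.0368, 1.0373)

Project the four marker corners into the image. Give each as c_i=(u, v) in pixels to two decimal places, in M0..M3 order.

Intrinsics K: fx=863.0, fy=454.0, cx=302.4, cy=231.0
Marker side s = 0.235 m; corners in marker frame (Z=0):
  M0 = (-0.1175, +0.1175, 0)
  M1 = (+0.1175, +0.1175, 0)
  M2 = (+0.1175, -0.1175, 0)
  M3 = (-0.1175, -0.1175, 0)
rvec = (0.4116, 0.0910, 0.0806), |rvec| = θ = 0.42918 rad = 24.590°
Rodrigues: sinθ=0.41612, 1−cosθ=0.09069; R = I + sinθ·[k]× + (1−cosθ)·[k]×²:
    [+0.99272 -0.05971 +0.10457]
    [+0.09659 +0.91339 -0.39547]
    [-0.07190 +0.40269 +0.91251]
t = (-0.0747, 0.0368, 1.0373) m
M0: Pc = R·M0+t = (-0.19836, +0.13277, +1.09306); u = 863.0·(-0.19836)/1.09306 + 302.4 = 145.7897, v = 454.0·(+0.13277)/1.09306 + 231.0 = 286.1470
M1: Pc = R·M1+t = (+0.03493, +0.15547, +1.07617); u = 863.0·(+0.03493)/1.07617 + 302.4 = 330.4107, v = 454.0·(+0.15547)/1.07617 + 231.0 = 296.5886
M2: Pc = R·M2+t = (+0.04896, -0.05917, +0.98154); u = 863.0·(+0.04896)/0.98154 + 302.4 = 345.4478, v = 454.0·(-0.05917)/0.98154 + 231.0 = 203.6299
M3: Pc = R·M3+t = (-0.18433, -0.08187, +0.99843); u = 863.0·(-0.18433)/0.99843 + 302.4 = 143.0737, v = 454.0·(-0.08187)/0.99843 + 231.0 = 193.7716

c0=(145.79, 286.15) c1=(330.41, 296.59) c2=(345.45, 203.63) c3=(143.07, 193.77)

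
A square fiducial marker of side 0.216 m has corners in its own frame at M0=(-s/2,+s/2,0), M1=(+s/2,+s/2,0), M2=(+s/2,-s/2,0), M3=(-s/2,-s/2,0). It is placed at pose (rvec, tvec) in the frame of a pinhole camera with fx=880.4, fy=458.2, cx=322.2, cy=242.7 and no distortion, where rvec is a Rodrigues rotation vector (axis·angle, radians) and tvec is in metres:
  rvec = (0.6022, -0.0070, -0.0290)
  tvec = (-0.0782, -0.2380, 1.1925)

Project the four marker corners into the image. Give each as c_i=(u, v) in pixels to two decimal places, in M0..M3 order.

Intrinsics K: fx=880.4, fy=458.2, cx=322.2, cy=242.7
Marker side s = 0.216 m; corners in marker frame (Z=0):
  M0 = (-0.1080, +0.1080, 0)
  M1 = (+0.1080, +0.1080, 0)
  M2 = (+0.1080, -0.1080, 0)
  M3 = (-0.1080, -0.1080, 0)
rvec = (0.6022, -0.0070, -0.0290), |rvec| = θ = 0.60294 rad = 34.546°
Rodrigues: sinθ=0.56707, 1−cosθ=0.17633; R = I + sinθ·[k]× + (1−cosθ)·[k]×²:
    [+0.99957 +0.02523 -0.01505]
    [-0.02932 +0.82370 -0.56627]
    [-0.00189 +0.56647 +0.82408]
t = (-0.0782, -0.2380, 1.1925) m
M0: Pc = R·M0+t = (-0.18343, -0.14587, +1.25388); u = 880.4·(-0.18343)/1.25388 + 322.2 = 193.4076, v = 458.2·(-0.14587)/1.25388 + 242.7 = 189.3939
M1: Pc = R·M1+t = (+0.03248, -0.15221, +1.25347); u = 880.4·(+0.03248)/1.25347 + 322.2 = 345.0116, v = 458.2·(-0.15221)/1.25347 + 242.7 = 187.0616
M2: Pc = R·M2+t = (+0.02703, -0.33013, +1.13112); u = 880.4·(+0.02703)/1.13112 + 322.2 = 343.2375, v = 458.2·(-0.33013)/1.13112 + 242.7 = 108.9707
M3: Pc = R·M3+t = (-0.18888, -0.32379, +1.13153); u = 880.4·(-0.18888)/1.13153 + 322.2 = 175.2405, v = 458.2·(-0.32379)/1.13153 + 242.7 = 111.5833

c0=(193.41, 189.39) c1=(345.01, 187.06) c2=(343.24, 108.97) c3=(175.24, 111.58)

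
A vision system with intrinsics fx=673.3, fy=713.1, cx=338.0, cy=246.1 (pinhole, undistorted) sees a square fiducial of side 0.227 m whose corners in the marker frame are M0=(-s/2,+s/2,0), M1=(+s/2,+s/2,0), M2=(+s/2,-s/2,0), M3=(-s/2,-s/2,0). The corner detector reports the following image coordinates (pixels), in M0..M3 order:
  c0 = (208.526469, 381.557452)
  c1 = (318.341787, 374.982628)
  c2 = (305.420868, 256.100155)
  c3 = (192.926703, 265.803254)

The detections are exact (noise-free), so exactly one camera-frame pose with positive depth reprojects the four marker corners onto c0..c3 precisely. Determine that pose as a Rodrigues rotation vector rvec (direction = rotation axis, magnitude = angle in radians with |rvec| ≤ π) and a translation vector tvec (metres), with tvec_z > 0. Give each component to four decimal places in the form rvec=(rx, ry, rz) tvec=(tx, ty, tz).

rvec=(0.1681, 0.1387, -0.0943) tvec=(-0.1628, 0.1389, 1.3317)

Intrinsics K: fx=673.3, fy=713.1, cx=338.0, cy=246.1
Marker side s = 0.227 m; corners in marker frame (Z=0):
  M0 = (-0.1135, +0.1135, 0)
  M1 = (+0.1135, +0.1135, 0)
  M2 = (+0.1135, -0.1135, 0)
  M3 = (-0.1135, -0.1135, 0)
Detected image corners:
  c0 = (208.526469, 381.557452) px
  c1 = (318.341787, 374.982628) px
  c2 = (305.420868, 256.100155) px
  c3 = (192.926703, 265.803254) px
Planar DLT: solve 8×8 A·h = b for H (H[2,2]=1):
  H  [+461.61765 +93.69367 +255.71281]
  H  [-70.63947 +555.14272 +320.46134]
  H  [-0.10913 +0.12017 +1.00000]
B = K⁻¹H; ‖b₁‖=0.750902, ‖b₂‖=0.750902; λ = 2/(‖b₁‖+‖b₂‖) = 1.331732, sign → tz>0 ⇒ λ=+1.331732
r₁ = λ·B[:,0] = (+0.98600,-0.08177,-0.14533); r₂ = λ·B[:,1] = (+0.10498,+0.98151,+0.16003)
r₃ = r₁×r₂ = (+0.12956,-0.17305,+0.97635); SVD([r₁ r₂ r₃]) → R = UVᵀ:
  R  [+0.98600 +0.10498 +0.12956]
  R  [-0.08177 +0.98151 -0.17305]
  R  [-0.14533 +0.16003 +0.97635]
t = (-0.16276, +0.13887, +1.33173) m
tr R = 2.943867; θ = arccos((tr R − 1)/2) = 0.237482 rad = 13.607°
axis k = ((R−Rᵀ)₃₂, (R−Rᵀ)₁₃, (R−Rᵀ)₂₁) / (2 sinθ) = (+0.707911, +0.584237, -0.396900)
rvec = θ·k = (+0.168116, +0.138746, -0.094257)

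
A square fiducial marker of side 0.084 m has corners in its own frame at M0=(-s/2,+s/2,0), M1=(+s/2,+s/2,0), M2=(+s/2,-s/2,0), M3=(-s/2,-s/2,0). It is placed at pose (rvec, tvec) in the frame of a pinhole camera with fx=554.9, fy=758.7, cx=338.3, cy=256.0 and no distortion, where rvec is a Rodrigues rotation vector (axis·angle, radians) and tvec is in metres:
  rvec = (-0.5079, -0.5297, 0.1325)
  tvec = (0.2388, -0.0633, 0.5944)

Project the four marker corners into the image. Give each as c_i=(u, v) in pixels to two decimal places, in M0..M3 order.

Intrinsics K: fx=554.9, fy=758.7, cx=338.3, cy=256.0
Marker side s = 0.084 m; corners in marker frame (Z=0):
  M0 = (-0.0420, +0.0420, 0)
  M1 = (+0.0420, +0.0420, 0)
  M2 = (+0.0420, -0.0420, 0)
  M3 = (-0.0420, -0.0420, 0)
rvec = (-0.5079, -0.5297, 0.1325), |rvec| = θ = 0.74572 rad = 42.727°
Rodrigues: sinθ=0.67850, 1−cosθ=0.26540; R = I + sinθ·[k]× + (1−cosθ)·[k]×²:
    [+0.85771 +0.00784 -0.51407]
    [+0.24895 +0.86851 +0.42862]
    [+0.44984 -0.49561 +0.74298]
t = (0.2388, -0.0633, 0.5944) m
M0: Pc = R·M0+t = (+0.20311, -0.03728, +0.55469); u = 554.9·(+0.20311)/0.55469 + 338.3 = 541.4819, v = 758.7·(-0.03728)/0.55469 + 256.0 = 205.0105
M1: Pc = R·M1+t = (+0.27515, -0.01637, +0.59248); u = 554.9·(+0.27515)/0.59248 + 338.3 = 596.0019, v = 758.7·(-0.01637)/0.59248 + 256.0 = 235.0417
M2: Pc = R·M2+t = (+0.27449, -0.08932, +0.63411); u = 554.9·(+0.27449)/0.63411 + 338.3 = 578.5064, v = 758.7·(-0.08932)/0.63411 + 256.0 = 149.1287
M3: Pc = R·M3+t = (+0.20245, -0.11023, +0.59632); u = 554.9·(+0.20245)/0.59632 + 338.3 = 526.6841, v = 758.7·(-0.11023)/0.59632 + 256.0 = 115.7503

c0=(541.48, 205.01) c1=(596.00, 235.04) c2=(578.51, 149.13) c3=(526.68, 115.75)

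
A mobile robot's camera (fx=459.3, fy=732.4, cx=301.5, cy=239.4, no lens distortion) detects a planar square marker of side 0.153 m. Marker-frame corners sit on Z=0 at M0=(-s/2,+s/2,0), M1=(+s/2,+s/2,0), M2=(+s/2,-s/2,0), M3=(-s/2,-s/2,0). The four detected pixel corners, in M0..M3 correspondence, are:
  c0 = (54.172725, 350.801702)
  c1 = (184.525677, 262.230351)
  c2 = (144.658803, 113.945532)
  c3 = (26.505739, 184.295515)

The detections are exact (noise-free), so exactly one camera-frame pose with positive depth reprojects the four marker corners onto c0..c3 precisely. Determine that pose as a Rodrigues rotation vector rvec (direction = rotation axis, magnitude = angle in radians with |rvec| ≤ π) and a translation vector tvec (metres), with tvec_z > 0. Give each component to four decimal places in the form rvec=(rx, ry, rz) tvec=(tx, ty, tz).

rvec=(-0.4768, -0.1161, -0.4571) tvec=(-0.2411, -0.0131, 0.5587)

Intrinsics K: fx=459.3, fy=732.4, cx=301.5, cy=239.4
Marker side s = 0.153 m; corners in marker frame (Z=0):
  M0 = (-0.0765, +0.0765, 0)
  M1 = (+0.0765, +0.0765, 0)
  M2 = (+0.0765, -0.0765, 0)
  M3 = (-0.0765, -0.0765, 0)
Detected image corners:
  c0 = (54.172725, 350.801702) px
  c1 = (184.525677, 262.230351) px
  c2 = (144.658803, 113.945532) px
  c3 = (26.505739, 184.295515) px
Planar DLT: solve 8×8 A·h = b for H (H[2,2]=1):
  H  [+848.82412 +145.50850 +103.31160]
  H  [-429.27738 +857.24018 +222.17588]
  H  [+0.38047 -0.74514 +1.00000]
B = K⁻¹H; ‖b₁‖=1.790029, ‖b₂‖=1.790029; λ = 2/(‖b₁‖+‖b₂‖) = 0.558650, sign → tz>0 ⇒ λ=+0.558650
r₁ = λ·B[:,0] = (+0.89291,-0.39692,+0.21255); r₂ = λ·B[:,1] = (+0.45024,+0.78994,-0.41627)
r₃ = r₁×r₂ = (-0.00268,+0.46739,+0.88405); SVD([r₁ r₂ r₃]) → R = UVᵀ:
  R  [+0.89291 +0.45024 -0.00268]
  R  [-0.39692 +0.78994 +0.46739]
  R  [+0.21255 -0.41627 +0.88405]
t = (-0.24106, -0.01314, +0.55865) m
tr R = 2.566894; θ = arccos((tr R − 1)/2) = 0.670603 rad = 38.423°
axis k = ((R−Rᵀ)₃₂, (R−Rᵀ)₁₃, (R−Rᵀ)₂₁) / (2 sinθ) = (-0.710955, -0.173167, -0.681584)
rvec = θ·k = (-0.476769, -0.116126, -0.457072)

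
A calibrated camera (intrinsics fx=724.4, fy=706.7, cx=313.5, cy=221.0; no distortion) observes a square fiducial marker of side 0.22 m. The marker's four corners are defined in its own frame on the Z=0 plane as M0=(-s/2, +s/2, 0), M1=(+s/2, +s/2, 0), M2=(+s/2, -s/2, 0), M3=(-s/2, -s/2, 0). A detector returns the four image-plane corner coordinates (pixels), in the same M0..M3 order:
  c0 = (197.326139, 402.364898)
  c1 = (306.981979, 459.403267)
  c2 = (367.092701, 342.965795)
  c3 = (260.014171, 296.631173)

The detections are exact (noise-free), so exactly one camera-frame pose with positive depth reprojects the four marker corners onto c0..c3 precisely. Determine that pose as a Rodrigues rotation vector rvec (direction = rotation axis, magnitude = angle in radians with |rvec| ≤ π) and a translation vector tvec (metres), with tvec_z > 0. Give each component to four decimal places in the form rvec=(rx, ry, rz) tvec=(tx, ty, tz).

rvec=(-0.4524, 0.3135, 0.4319) tvec=(-0.0542, 0.2676, 1.2462)

Intrinsics K: fx=724.4, fy=706.7, cx=313.5, cy=221.0
Marker side s = 0.22 m; corners in marker frame (Z=0):
  M0 = (-0.1100, +0.1100, 0)
  M1 = (+0.1100, +0.1100, 0)
  M2 = (+0.1100, -0.1100, 0)
  M3 = (-0.1100, -0.1100, 0)
Detected image corners:
  c0 = (197.326139, 402.364898) px
  c1 = (306.981979, 459.403267) px
  c2 = (367.092701, 342.965795) px
  c3 = (260.014171, 296.631173) px
Planar DLT: solve 8×8 A·h = b for H (H[2,2]=1):
  H  [+405.61660 -359.03198 +281.97724]
  H  [+119.02904 +398.29191 +372.74658]
  H  [-0.30680 -0.28193 +1.00000]
B = K⁻¹H; ‖b₁‖=0.802413, ‖b₂‖=0.802413; λ = 2/(‖b₁‖+‖b₂‖) = 1.246241, sign → tz>0 ⇒ λ=+1.246241
r₁ = λ·B[:,0] = (+0.86328,+0.32947,-0.38235); r₂ = λ·B[:,1] = (-0.46561,+0.81225,-0.35136)
r₃ = r₁×r₂ = (+0.19480,+0.48135,+0.85461); SVD([r₁ r₂ r₃]) → R = UVᵀ:
  R  [+0.86328 -0.46561 +0.19480]
  R  [+0.32947 +0.81225 +0.48135]
  R  [-0.38235 -0.35136 +0.85461]
t = (-0.05423, +0.26760, +1.24624) m
tr R = 2.530144; θ = arccos((tr R − 1)/2) = 0.699643 rad = 40.087°
axis k = ((R−Rᵀ)₃₂, (R−Rᵀ)₁₃, (R−Rᵀ)₂₁) / (2 sinθ) = (-0.646567, +0.448135, +0.617355)
rvec = θ·k = (-0.452366, +0.313535, +0.431928)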